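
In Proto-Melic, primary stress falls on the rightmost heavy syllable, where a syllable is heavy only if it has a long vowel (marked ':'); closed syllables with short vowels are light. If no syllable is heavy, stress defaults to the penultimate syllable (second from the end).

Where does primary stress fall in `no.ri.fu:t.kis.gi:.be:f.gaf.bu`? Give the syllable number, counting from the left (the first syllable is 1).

Weights: 1 no L, 2 ri L, 3 fu:t H, 4 kis L, 5 gi: H, 6 be:f H, 7 gaf L, 8 bu L.
Heavy syllables in the domain: 3, 5, 6. The rightmost is syllable 6 (be:f).
Primary stress: syllable 6 → no.ri.fu:t.kis.gi:.ˈbe:f.gaf.bu.

6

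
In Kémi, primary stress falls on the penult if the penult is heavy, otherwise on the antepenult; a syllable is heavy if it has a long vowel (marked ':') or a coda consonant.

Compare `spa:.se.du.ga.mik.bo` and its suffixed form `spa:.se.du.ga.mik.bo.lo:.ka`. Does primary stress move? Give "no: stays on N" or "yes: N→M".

yes: 5→7

Base `spa:.se.du.ga.mik.bo` (6 syllables):
  Weights: 4 ga L, 5 mik H, 6 bo L.
  The penult (syllable 5, mik) is heavy, so it takes stress.
  → primary stress on syllable 5.
Suffixed `spa:.se.du.ga.mik.bo.lo:.ka` (8 syllables):
  Weights: 6 bo L, 7 lo: H, 8 ka L.
  The penult (syllable 7, lo:) is heavy, so it takes stress.
  → primary stress on syllable 7.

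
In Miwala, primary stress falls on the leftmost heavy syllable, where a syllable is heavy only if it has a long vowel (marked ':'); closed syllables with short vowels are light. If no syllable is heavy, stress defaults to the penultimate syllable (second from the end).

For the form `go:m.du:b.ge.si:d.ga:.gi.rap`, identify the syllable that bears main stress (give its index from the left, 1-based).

1

Weights: 1 go:m H, 2 du:b H, 3 ge L, 4 si:d H, 5 ga: H, 6 gi L, 7 rap L.
Heavy syllables in the domain: 1, 2, 4, 5. The leftmost is syllable 1 (go:m).
Primary stress: syllable 1 → ˈgo:m.du:b.ge.si:d.ga:.gi.rap.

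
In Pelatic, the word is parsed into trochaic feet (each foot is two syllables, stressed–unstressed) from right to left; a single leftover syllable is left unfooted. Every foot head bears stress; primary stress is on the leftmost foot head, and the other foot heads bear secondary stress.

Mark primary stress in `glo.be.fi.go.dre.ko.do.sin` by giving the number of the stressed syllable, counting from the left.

1

Parse right to left into trochaic (ˈσσ) feet: (ˈglo.be) (ˈfi.go) (ˈdre.ko) (ˈdo.sin).
Foot heads (stressed positions): 1, 3, 5, 7.
End Rule Leftmost: primary stress on the leftmost head = syllable 1.
Primary stress: syllable 1 → ˈglo.be.fi.go.dre.ko.do.sin.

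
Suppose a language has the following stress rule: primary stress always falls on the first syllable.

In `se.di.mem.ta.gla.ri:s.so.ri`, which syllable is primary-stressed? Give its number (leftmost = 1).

1

The word has 8 syllables; the first syllable is syllable 1 (se).
Primary stress: syllable 1 → ˈse.di.mem.ta.gla.ri:s.so.ri.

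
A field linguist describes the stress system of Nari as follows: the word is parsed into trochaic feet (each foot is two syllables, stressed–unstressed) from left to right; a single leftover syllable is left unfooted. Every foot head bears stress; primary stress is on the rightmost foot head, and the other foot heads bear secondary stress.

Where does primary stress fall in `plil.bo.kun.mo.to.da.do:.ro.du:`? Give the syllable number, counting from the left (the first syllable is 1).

Parse left to right into trochaic (ˈσσ) feet: (ˈplil.bo) (ˈkun.mo) (ˈto.da) (ˈdo:.ro) du:. Syllable 9 is left unfooted.
Foot heads (stressed positions): 1, 3, 5, 7.
End Rule Rightmost: primary stress on the rightmost head = syllable 7.
Primary stress: syllable 7 → plil.bo.kun.mo.to.da.ˈdo:.ro.du:.

7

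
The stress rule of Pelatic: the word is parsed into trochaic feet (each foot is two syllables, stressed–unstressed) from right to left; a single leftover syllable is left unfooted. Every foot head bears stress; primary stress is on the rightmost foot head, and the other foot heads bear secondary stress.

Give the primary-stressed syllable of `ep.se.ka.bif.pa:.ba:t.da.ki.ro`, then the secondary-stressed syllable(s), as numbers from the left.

primary 8, secondary 2, 4, 6

Parse right to left into trochaic (ˈσσ) feet: ep (ˈse.ka) (ˈbif.pa:) (ˈba:t.da) (ˈki.ro). Syllable 1 is left unfooted.
Foot heads (stressed positions): 2, 4, 6, 8.
End Rule Rightmost: primary stress on the rightmost head = syllable 8.
Secondary stress on 2, 4, 6: ep.ˌse.ka.ˌbif.pa:.ˌba:t.da.ˈki.ro.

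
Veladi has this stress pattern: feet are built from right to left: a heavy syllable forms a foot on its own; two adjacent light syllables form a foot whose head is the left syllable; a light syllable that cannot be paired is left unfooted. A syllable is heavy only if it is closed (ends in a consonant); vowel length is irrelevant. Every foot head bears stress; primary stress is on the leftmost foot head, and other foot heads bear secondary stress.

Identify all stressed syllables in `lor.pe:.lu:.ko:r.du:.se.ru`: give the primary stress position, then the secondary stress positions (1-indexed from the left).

Weights: 1 lor H, 2 pe: L, 3 lu: L, 4 ko:r H, 5 du: L, 6 se L, 7 ru L.
Parse right to left (heavy = foot alone; LL = one foot; stranded L unfooted): (ˈlor) (ˈpe:.lu:) (ˈko:r) du: (ˈse.ru).
Foot heads: 1, 2, 4, 6.
Primary stress on the leftmost head = syllable 1.
Secondary stress on 2, 4, 6: ˈlor.ˌpe:.lu:.ˌko:r.du:.ˌse.ru.

primary 1, secondary 2, 4, 6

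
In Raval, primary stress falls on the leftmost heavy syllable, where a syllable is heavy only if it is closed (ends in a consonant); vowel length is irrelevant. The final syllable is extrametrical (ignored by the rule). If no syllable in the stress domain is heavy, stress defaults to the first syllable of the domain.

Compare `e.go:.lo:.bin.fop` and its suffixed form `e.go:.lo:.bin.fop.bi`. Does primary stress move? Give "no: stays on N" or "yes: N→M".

Base `e.go:.lo:.bin.fop` (5 syllables):
  The final syllable (5, fop) is extrametrical; the stress domain is syllables 1–4.
  Weights: 1 e L, 2 go: L, 3 lo: L, 4 bin H.
  Heavy syllables in the domain: 4. The leftmost is syllable 4 (bin).
  → primary stress on syllable 4.
Suffixed `e.go:.lo:.bin.fop.bi` (6 syllables):
  The final syllable (6, bi) is extrametrical; the stress domain is syllables 1–5.
  Weights: 1 e L, 2 go: L, 3 lo: L, 4 bin H, 5 fop H.
  Heavy syllables in the domain: 4, 5. The leftmost is syllable 4 (bin).
  → primary stress on syllable 4.

no: stays on 4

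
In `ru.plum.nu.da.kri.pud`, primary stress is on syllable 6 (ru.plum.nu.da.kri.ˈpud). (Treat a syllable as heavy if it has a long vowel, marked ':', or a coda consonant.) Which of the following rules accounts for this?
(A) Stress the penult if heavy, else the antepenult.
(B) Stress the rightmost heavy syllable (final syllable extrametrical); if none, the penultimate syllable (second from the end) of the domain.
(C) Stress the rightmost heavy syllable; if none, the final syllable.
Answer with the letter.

Rule A → syllable 4 (observed: 6).
Rule B → syllable 2 (observed: 6).
Rule C → syllable 6 ✓.

C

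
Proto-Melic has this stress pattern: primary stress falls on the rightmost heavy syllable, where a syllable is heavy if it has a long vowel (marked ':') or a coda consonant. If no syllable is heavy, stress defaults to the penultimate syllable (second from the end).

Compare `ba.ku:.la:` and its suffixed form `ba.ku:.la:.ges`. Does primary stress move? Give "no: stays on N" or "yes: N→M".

yes: 3→4

Base `ba.ku:.la:` (3 syllables):
  Weights: 1 ba L, 2 ku: H, 3 la: H.
  Heavy syllables in the domain: 2, 3. The rightmost is syllable 3 (la:).
  → primary stress on syllable 3.
Suffixed `ba.ku:.la:.ges` (4 syllables):
  Weights: 1 ba L, 2 ku: H, 3 la: H, 4 ges H.
  Heavy syllables in the domain: 2, 3, 4. The rightmost is syllable 4 (ges).
  → primary stress on syllable 4.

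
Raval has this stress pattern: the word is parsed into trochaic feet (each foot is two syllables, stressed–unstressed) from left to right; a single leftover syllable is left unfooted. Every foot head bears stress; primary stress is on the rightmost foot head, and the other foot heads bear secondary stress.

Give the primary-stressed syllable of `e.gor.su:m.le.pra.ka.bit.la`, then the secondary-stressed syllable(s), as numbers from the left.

Parse left to right into trochaic (ˈσσ) feet: (ˈe.gor) (ˈsu:m.le) (ˈpra.ka) (ˈbit.la).
Foot heads (stressed positions): 1, 3, 5, 7.
End Rule Rightmost: primary stress on the rightmost head = syllable 7.
Secondary stress on 1, 3, 5: ˌe.gor.ˌsu:m.le.ˌpra.ka.ˈbit.la.

primary 7, secondary 1, 3, 5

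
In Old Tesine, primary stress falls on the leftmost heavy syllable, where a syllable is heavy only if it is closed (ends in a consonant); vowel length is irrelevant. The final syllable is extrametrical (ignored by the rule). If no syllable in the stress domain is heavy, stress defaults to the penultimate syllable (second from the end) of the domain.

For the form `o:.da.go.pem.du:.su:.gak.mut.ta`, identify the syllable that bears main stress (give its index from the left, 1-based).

4

The final syllable (9, ta) is extrametrical; the stress domain is syllables 1–8.
Weights: 1 o: L, 2 da L, 3 go L, 4 pem H, 5 du: L, 6 su: L, 7 gak H, 8 mut H.
Heavy syllables in the domain: 4, 7, 8. The leftmost is syllable 4 (pem).
Primary stress: syllable 4 → o:.da.go.ˈpem.du:.su:.gak.mut.ta.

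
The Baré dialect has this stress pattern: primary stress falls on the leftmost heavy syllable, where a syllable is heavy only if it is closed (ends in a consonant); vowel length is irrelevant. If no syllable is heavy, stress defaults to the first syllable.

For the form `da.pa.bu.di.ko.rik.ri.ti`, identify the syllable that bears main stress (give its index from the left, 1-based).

6

Weights: 1 da L, 2 pa L, 3 bu L, 4 di L, 5 ko L, 6 rik H, 7 ri L, 8 ti L.
Heavy syllables in the domain: 6. The leftmost is syllable 6 (rik).
Primary stress: syllable 6 → da.pa.bu.di.ko.ˈrik.ri.ti.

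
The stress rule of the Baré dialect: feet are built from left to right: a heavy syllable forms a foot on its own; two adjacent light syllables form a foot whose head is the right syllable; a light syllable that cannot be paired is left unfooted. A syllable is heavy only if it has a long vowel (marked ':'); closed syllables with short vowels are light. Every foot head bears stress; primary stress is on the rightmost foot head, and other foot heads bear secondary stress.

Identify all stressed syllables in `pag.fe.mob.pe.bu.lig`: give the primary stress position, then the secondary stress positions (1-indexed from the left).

primary 6, secondary 2, 4

Weights: 1 pag L, 2 fe L, 3 mob L, 4 pe L, 5 bu L, 6 lig L.
Parse left to right (heavy = foot alone; LL = one foot; stranded L unfooted): (pag.ˈfe) (mob.ˈpe) (bu.ˈlig).
Foot heads: 2, 4, 6.
Primary stress on the rightmost head = syllable 6.
Secondary stress on 2, 4: pag.ˌfe.mob.ˌpe.bu.ˈlig.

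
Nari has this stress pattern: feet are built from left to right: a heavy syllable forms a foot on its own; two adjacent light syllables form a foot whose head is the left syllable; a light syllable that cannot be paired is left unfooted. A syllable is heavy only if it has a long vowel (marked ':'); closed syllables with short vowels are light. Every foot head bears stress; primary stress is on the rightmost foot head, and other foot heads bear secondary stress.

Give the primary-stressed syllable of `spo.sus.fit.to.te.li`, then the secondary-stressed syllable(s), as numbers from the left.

primary 5, secondary 1, 3

Weights: 1 spo L, 2 sus L, 3 fit L, 4 to L, 5 te L, 6 li L.
Parse left to right (heavy = foot alone; LL = one foot; stranded L unfooted): (ˈspo.sus) (ˈfit.to) (ˈte.li).
Foot heads: 1, 3, 5.
Primary stress on the rightmost head = syllable 5.
Secondary stress on 1, 3: ˌspo.sus.ˌfit.to.ˈte.li.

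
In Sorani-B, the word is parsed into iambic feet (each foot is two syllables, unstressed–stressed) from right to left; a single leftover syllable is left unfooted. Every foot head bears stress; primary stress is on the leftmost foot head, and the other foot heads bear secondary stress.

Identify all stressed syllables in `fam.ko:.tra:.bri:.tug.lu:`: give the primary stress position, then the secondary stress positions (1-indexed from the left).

primary 2, secondary 4, 6

Parse right to left into iambic (σˈσ) feet: (fam.ˈko:) (tra:.ˈbri:) (tug.ˈlu:).
Foot heads (stressed positions): 2, 4, 6.
End Rule Leftmost: primary stress on the leftmost head = syllable 2.
Secondary stress on 4, 6: fam.ˈko:.tra:.ˌbri:.tug.ˌlu:.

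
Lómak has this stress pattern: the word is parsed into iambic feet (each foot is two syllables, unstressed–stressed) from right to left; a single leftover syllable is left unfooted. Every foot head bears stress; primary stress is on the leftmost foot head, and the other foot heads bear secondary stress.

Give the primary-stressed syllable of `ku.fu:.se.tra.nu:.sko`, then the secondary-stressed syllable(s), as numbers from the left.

primary 2, secondary 4, 6

Parse right to left into iambic (σˈσ) feet: (ku.ˈfu:) (se.ˈtra) (nu:.ˈsko).
Foot heads (stressed positions): 2, 4, 6.
End Rule Leftmost: primary stress on the leftmost head = syllable 2.
Secondary stress on 4, 6: ku.ˈfu:.se.ˌtra.nu:.ˌsko.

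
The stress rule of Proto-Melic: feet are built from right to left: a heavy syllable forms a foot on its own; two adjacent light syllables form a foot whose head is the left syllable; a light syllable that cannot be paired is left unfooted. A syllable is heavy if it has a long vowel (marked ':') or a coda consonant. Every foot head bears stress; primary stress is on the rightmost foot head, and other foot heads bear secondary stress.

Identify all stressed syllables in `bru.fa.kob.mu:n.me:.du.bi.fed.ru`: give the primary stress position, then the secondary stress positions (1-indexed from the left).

Weights: 1 bru L, 2 fa L, 3 kob H, 4 mu:n H, 5 me: H, 6 du L, 7 bi L, 8 fed H, 9 ru L.
Parse right to left (heavy = foot alone; LL = one foot; stranded L unfooted): (ˈbru.fa) (ˈkob) (ˈmu:n) (ˈme:) (ˈdu.bi) (ˈfed) ru.
Foot heads: 1, 3, 4, 5, 6, 8.
Primary stress on the rightmost head = syllable 8.
Secondary stress on 1, 3, 4, 5, 6: ˌbru.fa.ˌkob.ˌmu:n.ˌme:.ˌdu.bi.ˈfed.ru.

primary 8, secondary 1, 3, 4, 5, 6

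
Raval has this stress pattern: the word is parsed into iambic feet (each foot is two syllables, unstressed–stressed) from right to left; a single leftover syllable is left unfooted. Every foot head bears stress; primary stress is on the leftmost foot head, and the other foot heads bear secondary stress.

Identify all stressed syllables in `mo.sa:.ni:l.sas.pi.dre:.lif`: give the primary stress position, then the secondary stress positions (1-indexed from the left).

primary 3, secondary 5, 7

Parse right to left into iambic (σˈσ) feet: mo (sa:.ˈni:l) (sas.ˈpi) (dre:.ˈlif). Syllable 1 is left unfooted.
Foot heads (stressed positions): 3, 5, 7.
End Rule Leftmost: primary stress on the leftmost head = syllable 3.
Secondary stress on 5, 7: mo.sa:.ˈni:l.sas.ˌpi.dre:.ˌlif.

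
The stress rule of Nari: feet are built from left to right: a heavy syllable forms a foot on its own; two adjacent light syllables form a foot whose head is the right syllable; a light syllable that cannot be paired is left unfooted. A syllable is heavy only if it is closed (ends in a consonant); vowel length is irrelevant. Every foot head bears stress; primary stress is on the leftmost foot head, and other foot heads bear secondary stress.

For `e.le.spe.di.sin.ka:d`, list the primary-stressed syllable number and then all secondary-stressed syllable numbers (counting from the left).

Weights: 1 e L, 2 le L, 3 spe L, 4 di L, 5 sin H, 6 ka:d H.
Parse left to right (heavy = foot alone; LL = one foot; stranded L unfooted): (e.ˈle) (spe.ˈdi) (ˈsin) (ˈka:d).
Foot heads: 2, 4, 5, 6.
Primary stress on the leftmost head = syllable 2.
Secondary stress on 4, 5, 6: e.ˈle.spe.ˌdi.ˌsin.ˌka:d.

primary 2, secondary 4, 5, 6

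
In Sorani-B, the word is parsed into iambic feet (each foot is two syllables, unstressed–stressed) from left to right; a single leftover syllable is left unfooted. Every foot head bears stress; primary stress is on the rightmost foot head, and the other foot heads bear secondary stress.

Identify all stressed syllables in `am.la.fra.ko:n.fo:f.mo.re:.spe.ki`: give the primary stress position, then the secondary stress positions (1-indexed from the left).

primary 8, secondary 2, 4, 6

Parse left to right into iambic (σˈσ) feet: (am.ˈla) (fra.ˈko:n) (fo:f.ˈmo) (re:.ˈspe) ki. Syllable 9 is left unfooted.
Foot heads (stressed positions): 2, 4, 6, 8.
End Rule Rightmost: primary stress on the rightmost head = syllable 8.
Secondary stress on 2, 4, 6: am.ˌla.fra.ˌko:n.fo:f.ˌmo.re:.ˈspe.ki.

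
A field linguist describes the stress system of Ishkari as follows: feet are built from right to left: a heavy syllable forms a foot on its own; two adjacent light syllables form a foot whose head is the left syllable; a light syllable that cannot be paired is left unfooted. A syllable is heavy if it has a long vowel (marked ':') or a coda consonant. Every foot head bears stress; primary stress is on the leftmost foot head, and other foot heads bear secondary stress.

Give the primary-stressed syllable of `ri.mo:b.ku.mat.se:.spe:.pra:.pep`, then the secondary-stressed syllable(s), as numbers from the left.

Weights: 1 ri L, 2 mo:b H, 3 ku L, 4 mat H, 5 se: H, 6 spe: H, 7 pra: H, 8 pep H.
Parse right to left (heavy = foot alone; LL = one foot; stranded L unfooted): ri (ˈmo:b) ku (ˈmat) (ˈse:) (ˈspe:) (ˈpra:) (ˈpep).
Foot heads: 2, 4, 5, 6, 7, 8.
Primary stress on the leftmost head = syllable 2.
Secondary stress on 4, 5, 6, 7, 8: ri.ˈmo:b.ku.ˌmat.ˌse:.ˌspe:.ˌpra:.ˌpep.

primary 2, secondary 4, 5, 6, 7, 8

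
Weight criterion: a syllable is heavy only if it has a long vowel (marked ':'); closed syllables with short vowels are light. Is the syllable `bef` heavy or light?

light

`bef`: short vowel, closed (coda /f/). Short vowel → light.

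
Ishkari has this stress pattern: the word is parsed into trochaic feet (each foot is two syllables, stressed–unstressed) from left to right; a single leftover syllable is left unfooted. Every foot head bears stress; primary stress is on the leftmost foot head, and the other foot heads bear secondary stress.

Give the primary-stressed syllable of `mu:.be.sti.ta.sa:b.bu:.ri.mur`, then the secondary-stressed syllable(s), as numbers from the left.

primary 1, secondary 3, 5, 7

Parse left to right into trochaic (ˈσσ) feet: (ˈmu:.be) (ˈsti.ta) (ˈsa:b.bu:) (ˈri.mur).
Foot heads (stressed positions): 1, 3, 5, 7.
End Rule Leftmost: primary stress on the leftmost head = syllable 1.
Secondary stress on 3, 5, 7: ˈmu:.be.ˌsti.ta.ˌsa:b.bu:.ˌri.mur.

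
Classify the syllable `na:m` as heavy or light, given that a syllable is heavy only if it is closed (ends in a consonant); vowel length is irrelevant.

heavy

`na:m`: long vowel, closed (coda /m/). Closed (coda /m/) → heavy.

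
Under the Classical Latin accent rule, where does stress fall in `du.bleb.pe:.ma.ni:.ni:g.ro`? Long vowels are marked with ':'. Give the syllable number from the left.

6

Classical Latin: stress the penult if heavy (long vowel or closed), else the antepenult.
Weights: 5 ni: H, 6 ni:g H, 7 ro L.
The penult (syllable 6, ni:g) is heavy, so it takes stress.
Stress on syllable 6: du.bleb.pe:.ma.ni:.ˈni:g.ro.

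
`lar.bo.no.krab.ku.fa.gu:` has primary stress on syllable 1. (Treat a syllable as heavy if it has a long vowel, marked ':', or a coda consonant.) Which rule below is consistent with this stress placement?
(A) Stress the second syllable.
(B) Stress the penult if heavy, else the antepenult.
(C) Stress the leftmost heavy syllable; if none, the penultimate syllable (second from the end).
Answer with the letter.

C

Rule A → syllable 2 (observed: 1).
Rule B → syllable 5 (observed: 1).
Rule C → syllable 1 ✓.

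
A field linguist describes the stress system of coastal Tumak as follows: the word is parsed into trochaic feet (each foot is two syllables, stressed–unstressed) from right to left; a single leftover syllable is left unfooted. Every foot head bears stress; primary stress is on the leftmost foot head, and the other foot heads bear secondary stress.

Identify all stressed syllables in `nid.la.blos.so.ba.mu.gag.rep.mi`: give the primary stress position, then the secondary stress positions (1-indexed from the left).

primary 2, secondary 4, 6, 8

Parse right to left into trochaic (ˈσσ) feet: nid (ˈla.blos) (ˈso.ba) (ˈmu.gag) (ˈrep.mi). Syllable 1 is left unfooted.
Foot heads (stressed positions): 2, 4, 6, 8.
End Rule Leftmost: primary stress on the leftmost head = syllable 2.
Secondary stress on 4, 6, 8: nid.ˈla.blos.ˌso.ba.ˌmu.gag.ˌrep.mi.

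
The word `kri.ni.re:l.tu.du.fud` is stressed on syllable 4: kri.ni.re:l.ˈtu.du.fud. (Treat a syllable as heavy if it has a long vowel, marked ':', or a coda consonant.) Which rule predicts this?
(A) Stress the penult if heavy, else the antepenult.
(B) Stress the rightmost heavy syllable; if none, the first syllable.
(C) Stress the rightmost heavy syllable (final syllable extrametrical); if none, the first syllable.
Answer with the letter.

Rule A → syllable 4 ✓.
Rule B → syllable 6 (observed: 4).
Rule C → syllable 3 (observed: 4).

A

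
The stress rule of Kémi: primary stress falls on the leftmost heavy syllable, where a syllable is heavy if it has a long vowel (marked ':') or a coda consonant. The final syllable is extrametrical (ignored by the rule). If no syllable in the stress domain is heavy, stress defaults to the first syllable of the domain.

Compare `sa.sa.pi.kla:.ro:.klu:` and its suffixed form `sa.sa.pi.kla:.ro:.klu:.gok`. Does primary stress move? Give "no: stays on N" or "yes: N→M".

no: stays on 4

Base `sa.sa.pi.kla:.ro:.klu:` (6 syllables):
  The final syllable (6, klu:) is extrametrical; the stress domain is syllables 1–5.
  Weights: 1 sa L, 2 sa L, 3 pi L, 4 kla: H, 5 ro: H.
  Heavy syllables in the domain: 4, 5. The leftmost is syllable 4 (kla:).
  → primary stress on syllable 4.
Suffixed `sa.sa.pi.kla:.ro:.klu:.gok` (7 syllables):
  The final syllable (7, gok) is extrametrical; the stress domain is syllables 1–6.
  Weights: 1 sa L, 2 sa L, 3 pi L, 4 kla: H, 5 ro: H, 6 klu: H.
  Heavy syllables in the domain: 4, 5, 6. The leftmost is syllable 4 (kla:).
  → primary stress on syllable 4.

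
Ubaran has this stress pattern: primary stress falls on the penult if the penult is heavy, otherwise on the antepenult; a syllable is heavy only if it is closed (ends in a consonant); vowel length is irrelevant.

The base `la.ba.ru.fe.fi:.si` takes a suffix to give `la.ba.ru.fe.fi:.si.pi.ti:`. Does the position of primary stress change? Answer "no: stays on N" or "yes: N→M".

yes: 4→6

Base `la.ba.ru.fe.fi:.si` (6 syllables):
  Weights: 4 fe L, 5 fi: L, 6 si L.
  The penult (syllable 5, fi:) is light, so stress falls on the antepenult (syllable 4, fe).
  → primary stress on syllable 4.
Suffixed `la.ba.ru.fe.fi:.si.pi.ti:` (8 syllables):
  Weights: 6 si L, 7 pi L, 8 ti: L.
  The penult (syllable 7, pi) is light, so stress falls on the antepenult (syllable 6, si).
  → primary stress on syllable 6.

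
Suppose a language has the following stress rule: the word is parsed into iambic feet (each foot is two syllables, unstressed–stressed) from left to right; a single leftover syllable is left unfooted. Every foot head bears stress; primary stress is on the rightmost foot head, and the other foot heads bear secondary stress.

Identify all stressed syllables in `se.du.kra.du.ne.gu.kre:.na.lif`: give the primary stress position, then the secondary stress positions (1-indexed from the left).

primary 8, secondary 2, 4, 6

Parse left to right into iambic (σˈσ) feet: (se.ˈdu) (kra.ˈdu) (ne.ˈgu) (kre:.ˈna) lif. Syllable 9 is left unfooted.
Foot heads (stressed positions): 2, 4, 6, 8.
End Rule Rightmost: primary stress on the rightmost head = syllable 8.
Secondary stress on 2, 4, 6: se.ˌdu.kra.ˌdu.ne.ˌgu.kre:.ˈna.lif.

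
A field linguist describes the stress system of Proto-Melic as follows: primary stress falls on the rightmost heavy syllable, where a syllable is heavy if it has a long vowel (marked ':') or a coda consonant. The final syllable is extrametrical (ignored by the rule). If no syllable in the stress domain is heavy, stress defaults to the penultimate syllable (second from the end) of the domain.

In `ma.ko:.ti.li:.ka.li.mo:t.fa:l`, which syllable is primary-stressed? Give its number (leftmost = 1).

7

The final syllable (8, fa:l) is extrametrical; the stress domain is syllables 1–7.
Weights: 1 ma L, 2 ko: H, 3 ti L, 4 li: H, 5 ka L, 6 li L, 7 mo:t H.
Heavy syllables in the domain: 2, 4, 7. The rightmost is syllable 7 (mo:t).
Primary stress: syllable 7 → ma.ko:.ti.li:.ka.li.ˈmo:t.fa:l.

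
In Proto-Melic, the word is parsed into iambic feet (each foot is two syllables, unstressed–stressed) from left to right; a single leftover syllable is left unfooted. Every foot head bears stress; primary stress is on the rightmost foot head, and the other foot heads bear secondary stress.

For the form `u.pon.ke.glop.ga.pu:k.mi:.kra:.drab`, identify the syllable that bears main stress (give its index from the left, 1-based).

8

Parse left to right into iambic (σˈσ) feet: (u.ˈpon) (ke.ˈglop) (ga.ˈpu:k) (mi:.ˈkra:) drab. Syllable 9 is left unfooted.
Foot heads (stressed positions): 2, 4, 6, 8.
End Rule Rightmost: primary stress on the rightmost head = syllable 8.
Primary stress: syllable 8 → u.pon.ke.glop.ga.pu:k.mi:.ˈkra:.drab.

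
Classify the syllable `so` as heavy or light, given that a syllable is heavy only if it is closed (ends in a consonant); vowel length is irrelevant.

`so`: short vowel, open (no coda). Open (no coda) → light.

light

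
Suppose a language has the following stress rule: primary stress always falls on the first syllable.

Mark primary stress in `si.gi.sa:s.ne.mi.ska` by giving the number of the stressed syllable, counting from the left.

1

The word has 6 syllables; the first syllable is syllable 1 (si).
Primary stress: syllable 1 → ˈsi.gi.sa:s.ne.mi.ska.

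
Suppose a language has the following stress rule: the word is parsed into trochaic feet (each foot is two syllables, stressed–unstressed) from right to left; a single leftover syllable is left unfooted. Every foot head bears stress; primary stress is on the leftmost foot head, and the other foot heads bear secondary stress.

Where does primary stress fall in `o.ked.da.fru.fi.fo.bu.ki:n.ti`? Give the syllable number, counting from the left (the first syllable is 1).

Parse right to left into trochaic (ˈσσ) feet: o (ˈked.da) (ˈfru.fi) (ˈfo.bu) (ˈki:n.ti). Syllable 1 is left unfooted.
Foot heads (stressed positions): 2, 4, 6, 8.
End Rule Leftmost: primary stress on the leftmost head = syllable 2.
Primary stress: syllable 2 → o.ˈked.da.fru.fi.fo.bu.ki:n.ti.

2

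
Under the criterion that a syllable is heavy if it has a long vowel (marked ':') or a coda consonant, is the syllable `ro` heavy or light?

light

`ro`: short vowel, open (no coda). Short vowel, open → light.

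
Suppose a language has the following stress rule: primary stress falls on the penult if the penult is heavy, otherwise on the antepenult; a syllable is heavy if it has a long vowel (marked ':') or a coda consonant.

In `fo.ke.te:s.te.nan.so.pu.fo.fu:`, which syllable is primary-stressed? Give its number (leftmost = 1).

7

Weights: 7 pu L, 8 fo L, 9 fu: H.
The penult (syllable 8, fo) is light, so stress falls on the antepenult (syllable 7, pu).
Primary stress: syllable 7 → fo.ke.te:s.te.nan.so.ˈpu.fo.fu:.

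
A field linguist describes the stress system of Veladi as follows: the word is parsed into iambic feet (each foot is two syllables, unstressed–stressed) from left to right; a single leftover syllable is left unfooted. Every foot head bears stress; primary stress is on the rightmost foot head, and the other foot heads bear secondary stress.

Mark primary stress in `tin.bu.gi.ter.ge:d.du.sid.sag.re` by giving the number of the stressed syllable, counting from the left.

Parse left to right into iambic (σˈσ) feet: (tin.ˈbu) (gi.ˈter) (ge:d.ˈdu) (sid.ˈsag) re. Syllable 9 is left unfooted.
Foot heads (stressed positions): 2, 4, 6, 8.
End Rule Rightmost: primary stress on the rightmost head = syllable 8.
Primary stress: syllable 8 → tin.bu.gi.ter.ge:d.du.sid.ˈsag.re.

8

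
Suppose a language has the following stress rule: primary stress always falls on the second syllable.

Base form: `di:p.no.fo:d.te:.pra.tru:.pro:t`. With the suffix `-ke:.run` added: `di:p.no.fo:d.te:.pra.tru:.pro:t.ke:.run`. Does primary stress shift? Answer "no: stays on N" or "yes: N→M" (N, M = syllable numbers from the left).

no: stays on 2

Base `di:p.no.fo:d.te:.pra.tru:.pro:t` (7 syllables):
  The word has 7 syllables; the second syllable is syllable 2 (no).
  → primary stress on syllable 2.
Suffixed `di:p.no.fo:d.te:.pra.tru:.pro:t.ke:.run` (9 syllables):
  The word has 9 syllables; the second syllable is syllable 2 (no).
  → primary stress on syllable 2.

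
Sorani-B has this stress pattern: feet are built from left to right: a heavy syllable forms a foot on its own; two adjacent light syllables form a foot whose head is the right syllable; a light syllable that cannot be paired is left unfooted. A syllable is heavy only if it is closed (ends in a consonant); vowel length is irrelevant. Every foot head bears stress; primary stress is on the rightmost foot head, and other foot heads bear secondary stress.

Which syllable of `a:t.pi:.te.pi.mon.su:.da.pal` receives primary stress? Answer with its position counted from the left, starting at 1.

Weights: 1 a:t H, 2 pi: L, 3 te L, 4 pi L, 5 mon H, 6 su: L, 7 da L, 8 pal H.
Parse left to right (heavy = foot alone; LL = one foot; stranded L unfooted): (ˈa:t) (pi:.ˈte) pi (ˈmon) (su:.ˈda) (ˈpal).
Foot heads: 1, 3, 5, 7, 8.
Primary stress on the rightmost head = syllable 8.
Primary stress: syllable 8 → a:t.pi:.te.pi.mon.su:.da.ˈpal.

8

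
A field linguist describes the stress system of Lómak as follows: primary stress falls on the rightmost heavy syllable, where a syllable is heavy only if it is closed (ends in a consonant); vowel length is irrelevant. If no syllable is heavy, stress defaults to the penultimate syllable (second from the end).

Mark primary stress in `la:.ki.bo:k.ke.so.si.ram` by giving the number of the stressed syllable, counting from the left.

Weights: 1 la: L, 2 ki L, 3 bo:k H, 4 ke L, 5 so L, 6 si L, 7 ram H.
Heavy syllables in the domain: 3, 7. The rightmost is syllable 7 (ram).
Primary stress: syllable 7 → la:.ki.bo:k.ke.so.si.ˈram.

7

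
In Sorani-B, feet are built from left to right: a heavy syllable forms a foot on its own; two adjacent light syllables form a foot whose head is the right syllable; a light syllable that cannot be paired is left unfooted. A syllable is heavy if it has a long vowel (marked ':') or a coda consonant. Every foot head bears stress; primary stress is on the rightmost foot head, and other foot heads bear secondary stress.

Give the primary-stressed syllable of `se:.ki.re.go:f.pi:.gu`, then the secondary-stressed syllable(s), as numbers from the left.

Weights: 1 se: H, 2 ki L, 3 re L, 4 go:f H, 5 pi: H, 6 gu L.
Parse left to right (heavy = foot alone; LL = one foot; stranded L unfooted): (ˈse:) (ki.ˈre) (ˈgo:f) (ˈpi:) gu.
Foot heads: 1, 3, 4, 5.
Primary stress on the rightmost head = syllable 5.
Secondary stress on 1, 3, 4: ˌse:.ki.ˌre.ˌgo:f.ˈpi:.gu.

primary 5, secondary 1, 3, 4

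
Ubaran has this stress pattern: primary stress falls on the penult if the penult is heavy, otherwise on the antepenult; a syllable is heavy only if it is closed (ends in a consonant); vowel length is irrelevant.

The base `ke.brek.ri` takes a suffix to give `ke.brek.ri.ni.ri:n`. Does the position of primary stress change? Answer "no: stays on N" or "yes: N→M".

yes: 2→3

Base `ke.brek.ri` (3 syllables):
  Weights: 1 ke L, 2 brek H, 3 ri L.
  The penult (syllable 2, brek) is heavy, so it takes stress.
  → primary stress on syllable 2.
Suffixed `ke.brek.ri.ni.ri:n` (5 syllables):
  Weights: 3 ri L, 4 ni L, 5 ri:n H.
  The penult (syllable 4, ni) is light, so stress falls on the antepenult (syllable 3, ri).
  → primary stress on syllable 3.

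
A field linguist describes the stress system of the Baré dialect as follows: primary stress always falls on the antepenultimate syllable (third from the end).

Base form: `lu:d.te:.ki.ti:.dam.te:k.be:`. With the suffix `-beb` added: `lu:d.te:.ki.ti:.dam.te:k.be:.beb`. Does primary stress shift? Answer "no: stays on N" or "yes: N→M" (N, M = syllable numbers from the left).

yes: 5→6

Base `lu:d.te:.ki.ti:.dam.te:k.be:` (7 syllables):
  The word has 7 syllables; the antepenultimate syllable (third from the end) is syllable 5 (dam).
  → primary stress on syllable 5.
Suffixed `lu:d.te:.ki.ti:.dam.te:k.be:.beb` (8 syllables):
  The word has 8 syllables; the antepenultimate syllable (third from the end) is syllable 6 (te:k).
  → primary stress on syllable 6.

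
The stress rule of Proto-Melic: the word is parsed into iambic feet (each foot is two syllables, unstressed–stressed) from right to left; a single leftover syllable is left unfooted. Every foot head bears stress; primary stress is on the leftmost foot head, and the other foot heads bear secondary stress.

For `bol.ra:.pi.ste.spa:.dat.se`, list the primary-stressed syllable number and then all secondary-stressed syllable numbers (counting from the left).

Parse right to left into iambic (σˈσ) feet: bol (ra:.ˈpi) (ste.ˈspa:) (dat.ˈse). Syllable 1 is left unfooted.
Foot heads (stressed positions): 3, 5, 7.
End Rule Leftmost: primary stress on the leftmost head = syllable 3.
Secondary stress on 5, 7: bol.ra:.ˈpi.ste.ˌspa:.dat.ˌse.

primary 3, secondary 5, 7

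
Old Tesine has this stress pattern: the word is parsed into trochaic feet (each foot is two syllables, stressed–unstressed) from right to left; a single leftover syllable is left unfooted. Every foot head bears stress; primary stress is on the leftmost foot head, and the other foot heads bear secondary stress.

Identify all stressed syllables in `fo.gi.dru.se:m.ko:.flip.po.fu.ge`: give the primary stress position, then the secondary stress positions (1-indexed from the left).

primary 2, secondary 4, 6, 8

Parse right to left into trochaic (ˈσσ) feet: fo (ˈgi.dru) (ˈse:m.ko:) (ˈflip.po) (ˈfu.ge). Syllable 1 is left unfooted.
Foot heads (stressed positions): 2, 4, 6, 8.
End Rule Leftmost: primary stress on the leftmost head = syllable 2.
Secondary stress on 4, 6, 8: fo.ˈgi.dru.ˌse:m.ko:.ˌflip.po.ˌfu.ge.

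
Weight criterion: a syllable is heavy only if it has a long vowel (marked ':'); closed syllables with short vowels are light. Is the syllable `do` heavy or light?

light

`do`: short vowel, open (no coda). Short vowel → light.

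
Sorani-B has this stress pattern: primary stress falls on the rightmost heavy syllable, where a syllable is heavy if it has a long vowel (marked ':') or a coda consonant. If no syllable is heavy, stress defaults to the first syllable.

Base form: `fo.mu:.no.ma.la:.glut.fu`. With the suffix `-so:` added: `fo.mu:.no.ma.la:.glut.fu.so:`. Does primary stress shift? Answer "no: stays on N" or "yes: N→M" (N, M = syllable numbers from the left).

Base `fo.mu:.no.ma.la:.glut.fu` (7 syllables):
  Weights: 1 fo L, 2 mu: H, 3 no L, 4 ma L, 5 la: H, 6 glut H, 7 fu L.
  Heavy syllables in the domain: 2, 5, 6. The rightmost is syllable 6 (glut).
  → primary stress on syllable 6.
Suffixed `fo.mu:.no.ma.la:.glut.fu.so:` (8 syllables):
  Weights: 1 fo L, 2 mu: H, 3 no L, 4 ma L, 5 la: H, 6 glut H, 7 fu L, 8 so: H.
  Heavy syllables in the domain: 2, 5, 6, 8. The rightmost is syllable 8 (so:).
  → primary stress on syllable 8.

yes: 6→8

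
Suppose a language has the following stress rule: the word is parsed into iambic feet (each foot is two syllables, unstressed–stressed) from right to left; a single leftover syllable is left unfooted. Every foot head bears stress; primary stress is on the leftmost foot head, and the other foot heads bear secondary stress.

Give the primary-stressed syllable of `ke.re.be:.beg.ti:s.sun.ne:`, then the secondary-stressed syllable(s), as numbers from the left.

Parse right to left into iambic (σˈσ) feet: ke (re.ˈbe:) (beg.ˈti:s) (sun.ˈne:). Syllable 1 is left unfooted.
Foot heads (stressed positions): 3, 5, 7.
End Rule Leftmost: primary stress on the leftmost head = syllable 3.
Secondary stress on 5, 7: ke.re.ˈbe:.beg.ˌti:s.sun.ˌne:.

primary 3, secondary 5, 7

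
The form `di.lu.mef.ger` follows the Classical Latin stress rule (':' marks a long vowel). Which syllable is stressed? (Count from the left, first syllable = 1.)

Classical Latin: stress the penult if heavy (long vowel or closed), else the antepenult.
Weights: 2 lu L, 3 mef H, 4 ger H.
The penult (syllable 3, mef) is heavy, so it takes stress.
Stress on syllable 3: di.lu.ˈmef.ger.

3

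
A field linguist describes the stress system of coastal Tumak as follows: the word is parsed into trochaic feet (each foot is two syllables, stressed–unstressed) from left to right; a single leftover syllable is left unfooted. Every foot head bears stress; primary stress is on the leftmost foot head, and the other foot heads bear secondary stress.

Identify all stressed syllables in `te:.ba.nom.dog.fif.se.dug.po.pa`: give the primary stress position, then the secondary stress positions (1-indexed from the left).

Parse left to right into trochaic (ˈσσ) feet: (ˈte:.ba) (ˈnom.dog) (ˈfif.se) (ˈdug.po) pa. Syllable 9 is left unfooted.
Foot heads (stressed positions): 1, 3, 5, 7.
End Rule Leftmost: primary stress on the leftmost head = syllable 1.
Secondary stress on 3, 5, 7: ˈte:.ba.ˌnom.dog.ˌfif.se.ˌdug.po.pa.

primary 1, secondary 3, 5, 7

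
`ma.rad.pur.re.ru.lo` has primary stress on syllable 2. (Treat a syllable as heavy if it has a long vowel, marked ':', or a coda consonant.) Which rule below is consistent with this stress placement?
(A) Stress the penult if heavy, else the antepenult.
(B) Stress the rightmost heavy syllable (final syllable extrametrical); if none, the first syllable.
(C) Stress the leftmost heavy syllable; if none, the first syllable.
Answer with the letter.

C

Rule A → syllable 4 (observed: 2).
Rule B → syllable 3 (observed: 2).
Rule C → syllable 2 ✓.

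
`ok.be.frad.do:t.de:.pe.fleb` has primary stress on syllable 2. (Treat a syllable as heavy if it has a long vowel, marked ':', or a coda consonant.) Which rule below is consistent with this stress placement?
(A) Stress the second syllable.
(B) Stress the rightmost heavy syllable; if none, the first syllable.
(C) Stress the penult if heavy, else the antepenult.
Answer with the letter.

Rule A → syllable 2 ✓.
Rule B → syllable 7 (observed: 2).
Rule C → syllable 5 (observed: 2).

A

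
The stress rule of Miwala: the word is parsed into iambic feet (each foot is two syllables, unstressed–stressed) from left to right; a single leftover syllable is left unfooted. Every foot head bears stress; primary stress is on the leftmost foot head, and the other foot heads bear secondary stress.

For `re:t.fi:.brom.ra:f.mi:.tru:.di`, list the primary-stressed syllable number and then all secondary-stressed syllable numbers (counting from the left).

primary 2, secondary 4, 6

Parse left to right into iambic (σˈσ) feet: (re:t.ˈfi:) (brom.ˈra:f) (mi:.ˈtru:) di. Syllable 7 is left unfooted.
Foot heads (stressed positions): 2, 4, 6.
End Rule Leftmost: primary stress on the leftmost head = syllable 2.
Secondary stress on 4, 6: re:t.ˈfi:.brom.ˌra:f.mi:.ˌtru:.di.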